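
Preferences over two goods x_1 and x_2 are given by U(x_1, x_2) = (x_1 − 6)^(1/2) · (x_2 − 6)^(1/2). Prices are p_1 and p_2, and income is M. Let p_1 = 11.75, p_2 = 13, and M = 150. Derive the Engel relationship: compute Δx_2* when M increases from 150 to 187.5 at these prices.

This is Cobb-Douglas in (x_1−6, x_2−6): tangency gives 0.5·p_2·(x_2−6) = 0.5·p_1·(x_1−6).
After buying the subsistence bundle (6, 6), a share 0.5 of the remaining income goes to x_1: x_1* = 6 + 0.5·(M − 6p_1 − 6p_2)/p_1.
Discretionary income = 150 − 6·11.75 − 6·13 = 1.5; x_2* = 6 + 0.5·1.5/13 = 6.0577.
At M' = 187.5: x_2* = 7.5. Change: 7.5 − 6.0577 = 1.4423.

Δx_2* = 1.4423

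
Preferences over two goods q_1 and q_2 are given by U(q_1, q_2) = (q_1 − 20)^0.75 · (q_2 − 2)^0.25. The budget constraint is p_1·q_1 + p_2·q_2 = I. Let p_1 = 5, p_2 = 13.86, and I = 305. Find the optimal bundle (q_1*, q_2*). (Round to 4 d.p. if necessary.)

This is Cobb-Douglas in (q_1−20, q_2−2): tangency gives 0.75·p_2·(q_2−2) = 0.25·p_1·(q_1−20).
Substituting into the budget: q_1* = 20 + 0.75·(I − 20·p_1 − 2·p_2)/p_1, and q_2* = 2 + 0.25·(…)/p_2.
Discretionary income = 305 − 20·5 − 2·13.86 = 177.28; q_1* = 20 + 0.75·177.28/5 = 46.592; q_2* = 2 + 0.25·177.28/13.86 = 5.1977.

q_1* = 46.592, q_2* = 5.1977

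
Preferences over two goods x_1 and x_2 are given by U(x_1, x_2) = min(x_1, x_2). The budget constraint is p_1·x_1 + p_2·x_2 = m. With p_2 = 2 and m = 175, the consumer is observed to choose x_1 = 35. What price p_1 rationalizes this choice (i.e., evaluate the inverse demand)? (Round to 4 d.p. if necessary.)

p_1 = 3

Leontief preferences: the optimum is at the kink where x_1/1 = x_2/1, i.e. x_2 = x_1.
Budget: p_1·x_1 + p_2·x_1 = m, so (p_1 + p_2)·x_1 = m.
Demand: x_1*(p_1,p_2,m) = m/(p_1 + p_2), x_2* = m/(p_1 + p_2).
Set x_1* = 35 in the demand function and solve for p_1: p_1 = 3.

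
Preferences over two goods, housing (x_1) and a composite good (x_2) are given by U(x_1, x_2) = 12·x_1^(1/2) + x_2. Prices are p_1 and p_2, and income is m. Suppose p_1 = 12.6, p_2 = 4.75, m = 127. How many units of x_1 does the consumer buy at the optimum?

MU_x_1 = 6/√x_1, MU_x_2 = 1. Tangency: 6/√x_1 = p_1/p_2.
Solve: √x_1 = 6·p_2/p_1, so x_1*(p_1,p_2) = (6·p_2/p_1)², and x_2* = (m − p_1·x_1*)/p_2.
Plugging in: x_1* = (6·4.75/12.6)² = 5.1162.

x_1* = 5.1162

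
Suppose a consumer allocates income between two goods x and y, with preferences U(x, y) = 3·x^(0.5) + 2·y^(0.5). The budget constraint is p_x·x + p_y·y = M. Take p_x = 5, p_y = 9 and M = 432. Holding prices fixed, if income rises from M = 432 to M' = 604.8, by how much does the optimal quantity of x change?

MRS = MU_x/MU_y = (3/2)·(y/x)^(0.5). Set equal to p_x/p_y.
Solve for the ratio: y/x = [(2/3)·p_x/p_y]^(2).
Substitute y = (y/x)·x into the budget: x* = M/(p_x + p_y·(y/x)).
Numerically y/x = 0.137174, so x* = 432/(5 + 9·0.137174) = 69.2911.
At M' = 604.8: x* = 97.0075. Change: 97.0075 − 69.2911 = 27.7164.

Δx* = 27.7164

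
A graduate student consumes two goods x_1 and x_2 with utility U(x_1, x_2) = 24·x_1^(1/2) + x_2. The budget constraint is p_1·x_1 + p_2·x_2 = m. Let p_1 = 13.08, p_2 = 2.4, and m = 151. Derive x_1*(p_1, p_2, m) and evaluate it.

Utility is quasi-linear in x_2; the FOC for x_1 is 12/√x_1 = p_1/p_2.
Thus x_1* = (12·p_2/p_1)² — independent of m — with the rest of income spent on x_2.
Plugging in: x_1* = (12·2.4/13.08)² = 4.8481.

x_1* = 4.8481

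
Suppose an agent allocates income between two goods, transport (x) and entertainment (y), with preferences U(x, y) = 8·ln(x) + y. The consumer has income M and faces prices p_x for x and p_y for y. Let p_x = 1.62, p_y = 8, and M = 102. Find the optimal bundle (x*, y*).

At the given prices: x* = 8·8/1.62 = 39.5062, and y* = 4.75.

x* = 39.5062, y* = 4.75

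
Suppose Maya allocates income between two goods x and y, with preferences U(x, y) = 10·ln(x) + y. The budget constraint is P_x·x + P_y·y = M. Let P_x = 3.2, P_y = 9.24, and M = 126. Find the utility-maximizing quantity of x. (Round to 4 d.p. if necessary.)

MU_x = 10/x, MU_y = 1. Tangency: 10/x = P_x/P_y.
So x*(P_x,P_y) = 10·P_y/P_x, independent of income; and y* = (M − 10·P_y)/P_y.
At the given prices: x* = 10·9.24/3.2 = 28.875.

x* = 28.875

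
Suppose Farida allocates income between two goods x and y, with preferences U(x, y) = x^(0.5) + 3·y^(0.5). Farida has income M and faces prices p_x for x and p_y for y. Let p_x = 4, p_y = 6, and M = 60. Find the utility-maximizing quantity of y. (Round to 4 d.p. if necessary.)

MRS = MU_x/MU_y = (1/3)·(y/x)^(0.5). Set equal to p_x/p_y.
Solve for the ratio: y/x = [3·p_x/p_y]^(2).
With the ratio pinned down, the budget gives x* = M/(p_x + p_y·(y/x)) and y* = (y/x)·x*.
Numerically y/x = 4, so x* = 60/(4 + 6·4) = 2.1429 and y* = 4·2.1429 = 8.5714.

y* = 8.5714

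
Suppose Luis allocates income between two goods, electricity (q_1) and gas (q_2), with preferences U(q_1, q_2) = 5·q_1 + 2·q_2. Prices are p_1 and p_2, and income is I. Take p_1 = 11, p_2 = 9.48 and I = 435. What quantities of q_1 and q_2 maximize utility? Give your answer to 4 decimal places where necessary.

q_1 gives more utility per dollar, so spend all income on q_1: q_1* = I/p_1, q_2* = 0.
Numerically: q_1* = 39.5455, q_2* = 0.

q_1* = 39.5455, q_2* = 0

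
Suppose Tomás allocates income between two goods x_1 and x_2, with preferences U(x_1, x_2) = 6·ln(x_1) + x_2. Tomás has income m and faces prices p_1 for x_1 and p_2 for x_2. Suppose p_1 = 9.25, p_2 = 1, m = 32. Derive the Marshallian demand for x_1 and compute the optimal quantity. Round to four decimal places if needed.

Set MRS = p_1/p_2: (6/x_1)/1 = p_1/p_2.
So x_1*(p_1,p_2) = 6·p_2/p_1, independent of income; and x_2* = (m − 6·p_2)/p_2.
At the given prices: x_1* = 6·1/9.25 = 0.6486.

x_1* = 0.6486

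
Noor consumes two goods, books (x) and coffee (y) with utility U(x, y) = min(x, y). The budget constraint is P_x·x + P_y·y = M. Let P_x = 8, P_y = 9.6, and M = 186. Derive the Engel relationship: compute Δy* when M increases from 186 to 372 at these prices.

Δy* = 10.5682

With perfect complements, no substitution: consume in ratio x:y = 1:1.
Budget: P_x·x + P_y·x = M, so (P_x + P_y)·x = M.
Demand: x*(P_x,P_y,M) = M/(P_x + P_y), y* = M/(P_x + P_y).
Here 8 + 9.6 = 17.6, giving y* = 10.5682.
At M' = 372: y* = 21.1364. Change: 21.1364 − 10.5682 = 10.5682.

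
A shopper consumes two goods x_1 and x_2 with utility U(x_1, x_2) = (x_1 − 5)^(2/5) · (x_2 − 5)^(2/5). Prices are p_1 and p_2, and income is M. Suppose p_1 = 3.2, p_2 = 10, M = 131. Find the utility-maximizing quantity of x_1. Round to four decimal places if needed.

x_1* = 15.1562

This is Cobb-Douglas in (x_1−5, x_2−5): tangency gives 0.4·p_2·(x_2−5) = 0.4·p_1·(x_1−5).
Substituting into the budget: x_1* = 5 + 0.5·(M − 5·p_1 − 5·p_2)/p_1, and x_2* = 5 + 0.5·(…)/p_2.
Discretionary income = 131 − 5·3.2 − 5·10 = 65; x_1* = 5 + 0.5·65/3.2 = 15.1562.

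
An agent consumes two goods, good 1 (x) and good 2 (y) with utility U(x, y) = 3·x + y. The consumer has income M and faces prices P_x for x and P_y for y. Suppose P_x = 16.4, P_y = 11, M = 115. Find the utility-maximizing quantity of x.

x* = 7.0122

Perfect substitutes: compare marginal utility per dollar. 3/P_x vs 1/P_y → 0.1829 vs 0.0909.
x gives more utility per dollar, so spend all income on x: x* = M/P_x, y* = 0.
Numerically: x* = 7.0122, y* = 0.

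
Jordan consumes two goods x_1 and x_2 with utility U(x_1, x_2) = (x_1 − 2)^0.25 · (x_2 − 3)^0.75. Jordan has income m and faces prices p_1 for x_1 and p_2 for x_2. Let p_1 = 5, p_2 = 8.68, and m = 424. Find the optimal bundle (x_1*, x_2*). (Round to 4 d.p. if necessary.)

This is Cobb-Douglas in (x_1−2, x_2−3): tangency gives 0.25·p_2·(x_2−3) = 0.75·p_1·(x_1−2).
Substituting into the budget: x_1* = 2 + 0.25·(m − 2·p_1 − 3·p_2)/p_1, and x_2* = 3 + 0.75·(…)/p_2.
Discretionary income = 424 − 2·5 − 3·8.68 = 387.96; x_1* = 2 + 0.25·387.96/5 = 21.398; x_2* = 3 + 0.75·387.96/8.68 = 36.5219.

x_1* = 21.398, x_2* = 36.5219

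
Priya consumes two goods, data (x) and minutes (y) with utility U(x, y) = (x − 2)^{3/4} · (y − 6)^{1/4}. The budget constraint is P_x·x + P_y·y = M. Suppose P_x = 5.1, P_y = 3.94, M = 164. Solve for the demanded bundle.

x* = 21.1412, y* = 14.2589

This is Cobb-Douglas in (x−2, y−6): tangency gives 0.75·P_y·(y−6) = 0.25·P_x·(x−2).
Substituting into the budget: x* = 2 + 0.75·(M − 2·P_x − 6·P_y)/P_x, and y* = 6 + 0.25·(…)/P_y.
Discretionary income = 164 − 2·5.1 − 6·3.94 = 130.16; x* = 2 + 0.75·130.16/5.1 = 21.1412; y* = 6 + 0.25·130.16/3.94 = 14.2589.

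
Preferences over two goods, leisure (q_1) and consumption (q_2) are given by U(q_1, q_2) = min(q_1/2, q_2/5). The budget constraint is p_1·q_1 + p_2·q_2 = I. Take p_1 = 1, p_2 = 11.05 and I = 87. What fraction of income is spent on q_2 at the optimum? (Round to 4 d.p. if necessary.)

Leontief preferences: the optimum is at the kink where q_1/2 = q_2/5, i.e. q_2 = (5/2)·q_1.
Budget: p_1·q_1 + p_2·(5/2)·q_1 = I, so (2·p_1 + 5·p_2)·q_1 = 2·I.
Demand: q_1*(p_1,p_2,I) = 2·I/(2·p_1 + 5·p_2), q_2* = 5·I/(2·p_1 + 5·p_2).
Here 2·1 + 5·11.05 = 57.25, giving q_1* = 3.0393 and q_2* = 7.5983.
Expenditure on q_2: 11.05·7.5983 = 83.9607; share = 0.9651.

share on q_2 = 0.9651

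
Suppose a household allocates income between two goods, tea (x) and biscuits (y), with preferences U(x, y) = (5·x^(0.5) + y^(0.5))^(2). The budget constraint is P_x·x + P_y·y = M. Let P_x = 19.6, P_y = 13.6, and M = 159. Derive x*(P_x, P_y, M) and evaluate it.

MU_x ∝ 5·x^(-0.5), MU_y ∝ y^(-0.5), so MRS = 5·(y/x)^(0.5) = P_x/P_y.
Hence y/x = ((1/5)·P_x/P_y)^(1/(0.5)), i.e. raised to the 2 power.
Substitute y = (y/x)·x into the budget: x* = M/(P_x + P_y·(y/x)).
Numerically y/x = 0.08308, so x* = 159/(19.6 + 13.6·0.08308) = 7.6701.

x* = 7.6701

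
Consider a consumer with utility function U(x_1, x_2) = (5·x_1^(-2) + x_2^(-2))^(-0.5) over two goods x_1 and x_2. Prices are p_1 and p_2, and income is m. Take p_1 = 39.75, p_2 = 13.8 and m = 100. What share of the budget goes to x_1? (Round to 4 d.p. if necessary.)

share on x_1 = 0.7759

MRS = MU_x_1/MU_x_2 = 5·(x_2/x_1)^(3). Set equal to p_1/p_2.
Hence x_2/x_1 = ((1/5)·p_1/p_2)^(1/(3)), i.e. raised to the 1/3 power.
Substitute x_2 = (x_2/x_1)·x_1 into the budget: x_1* = m/(p_1 + p_2·(x_2/x_1)).
Numerically x_2/x_1 = 0.832075, so x_1* = 100/(39.75 + 13.8·0.832075) = 1.9519 and x_2* = 0.832075·1.9519 = 1.6241.
Expenditure on x_1: 39.75·1.9519 = 77.5873; share = 0.7759.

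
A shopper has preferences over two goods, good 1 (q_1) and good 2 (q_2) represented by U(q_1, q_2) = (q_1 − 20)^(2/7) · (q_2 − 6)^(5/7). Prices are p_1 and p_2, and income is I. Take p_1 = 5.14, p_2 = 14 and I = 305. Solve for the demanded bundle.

This is Cobb-Douglas in (q_1−20, q_2−6): tangency gives 2/7·p_2·(q_2−6) = 5/7·p_1·(q_1−20).
Substituting into the budget: q_1* = 20 + 2/7·(I − 20·p_1 − 6·p_2)/p_1, and q_2* = 6 + 5/7·(…)/p_2.
Discretionary income = 305 − 20·5.14 − 6·14 = 118.2; q_1* = 20 + 2/7·118.2/5.14 = 26.5703; q_2* = 6 + 5/7·118.2/14 = 12.0306.

q_1* = 26.5703, q_2* = 12.0306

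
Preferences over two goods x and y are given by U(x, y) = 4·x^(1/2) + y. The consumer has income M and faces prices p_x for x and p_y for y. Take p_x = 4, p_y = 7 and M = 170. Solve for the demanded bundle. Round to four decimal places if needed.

x* = 12.25, y* = 17.2857

MU_x = 2/√x, MU_y = 1. Tangency: 2/√x = p_x/p_y.
Thus x* = (2·p_y/p_x)² — independent of M — with the rest of income spent on y.
Plugging in: x* = (2·7/4)² = 12.25, y* = 17.2857.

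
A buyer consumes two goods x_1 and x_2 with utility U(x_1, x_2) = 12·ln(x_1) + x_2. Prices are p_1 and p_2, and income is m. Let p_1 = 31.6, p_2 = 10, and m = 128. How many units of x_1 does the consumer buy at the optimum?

x_1* = 3.7975

Set MRS = p_1/p_2: (12/x_1)/1 = p_1/p_2.
So x_1*(p_1,p_2) = 12·p_2/p_1, independent of income; and x_2* = (m − 12·p_2)/p_2.
At the given prices: x_1* = 12·10/31.6 = 3.7975.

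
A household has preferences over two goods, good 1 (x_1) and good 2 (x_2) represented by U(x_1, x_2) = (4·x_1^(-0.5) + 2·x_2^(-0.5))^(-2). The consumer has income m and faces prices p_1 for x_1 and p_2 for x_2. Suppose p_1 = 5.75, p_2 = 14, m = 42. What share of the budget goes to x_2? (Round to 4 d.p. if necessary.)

share on x_2 = 0.4587

From the CES first-order condition, 2·(x_2/x_1)^(1.5) = p_1/p_2.
Solve for the ratio: x_2/x_1 = [(1/2)·p_1/p_2]^(2/3).
Substitute x_2 = (x_2/x_1)·x_1 into the budget: x_1* = m/(p_1 + p_2·(x_2/x_1)).
Numerically x_2/x_1 = 0.348075, so x_1* = 42/(5.75 + 14·0.348075) = 3.9537 and x_2* = 0.348075·3.9537 = 1.3762.
Expenditure on x_2: 14·1.3762 = 19.2664; share = 0.4587.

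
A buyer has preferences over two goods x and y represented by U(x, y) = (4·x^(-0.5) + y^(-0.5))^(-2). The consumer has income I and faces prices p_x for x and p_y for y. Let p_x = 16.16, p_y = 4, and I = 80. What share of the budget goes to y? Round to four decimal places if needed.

share on y = 0.1995

MRS = MU_x/MU_y = 4·(y/x)^(1.5). Set equal to p_x/p_y.
Solve for the ratio: y/x = [(1/4)·p_x/p_y]^(2/3).
Substitute y = (y/x)·x into the budget: x* = I/(p_x + p_y·(y/x)).
Numerically y/x = 1.006656, so x* = 80/(16.16 + 4·1.006656) = 3.963 and y* = 1.006656·3.963 = 3.9894.
Expenditure on y: 4·3.9894 = 15.9576; share = 0.1995.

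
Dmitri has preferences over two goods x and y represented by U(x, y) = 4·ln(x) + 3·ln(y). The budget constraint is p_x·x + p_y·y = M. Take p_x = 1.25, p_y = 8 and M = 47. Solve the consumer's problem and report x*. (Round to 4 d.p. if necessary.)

x* = 21.4857

Demand: x*(p_x,p_y,M) = 4/7·M/p_x and y* = 3/7·M/p_y.
At p_x=1.25, p_y=8, M=47: x* = 4/7·47/1.25 = 21.4857.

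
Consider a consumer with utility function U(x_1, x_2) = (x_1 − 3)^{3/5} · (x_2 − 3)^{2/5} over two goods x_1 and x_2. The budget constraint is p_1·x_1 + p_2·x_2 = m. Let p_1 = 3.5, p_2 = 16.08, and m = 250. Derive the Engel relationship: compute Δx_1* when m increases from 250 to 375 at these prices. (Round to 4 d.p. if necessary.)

Δx_1* = 21.4286

Let x_1' = x_1−3, x_2' = x_2−3. MRS = (3/2)·x_2'/x_1' = p_1/p_2.
Substituting into the budget: x_1* = 3 + 0.6·(m − 3·p_1 − 3·p_2)/p_1, and x_2* = 3 + 0.4·(…)/p_2.
Discretionary income = 250 − 3·3.5 − 3·16.08 = 191.26; x_1* = 3 + 0.6·191.26/3.5 = 35.7874.
At m' = 375: x_1* = 57.216. Change: 57.216 − 35.7874 = 21.4286.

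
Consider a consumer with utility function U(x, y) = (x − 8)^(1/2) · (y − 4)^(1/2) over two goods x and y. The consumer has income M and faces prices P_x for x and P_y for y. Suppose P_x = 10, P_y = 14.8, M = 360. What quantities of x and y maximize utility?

x* = 19.04, y* = 11.4595

Let x' = x−8, y' = y−4. MRS = y'/x' = P_x/P_y.
After buying the subsistence bundle (8, 4), a share 0.5 of the remaining income goes to x: x* = 8 + 0.5·(M − 8P_x − 4P_y)/P_x.
Discretionary income = 360 − 8·10 − 4·14.8 = 220.8; x* = 8 + 0.5·220.8/10 = 19.04; y* = 4 + 0.5·220.8/14.8 = 11.4595.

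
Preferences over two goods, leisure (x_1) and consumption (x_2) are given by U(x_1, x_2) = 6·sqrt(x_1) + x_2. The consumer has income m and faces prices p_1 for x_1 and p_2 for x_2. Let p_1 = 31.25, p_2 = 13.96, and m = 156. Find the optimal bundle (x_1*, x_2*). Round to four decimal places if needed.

x_1* = 1.796, x_2* = 7.1543

Set MRS = p_1/p_2: 3·x_1^(−1/2) = p_1/p_2.
Thus x_1* = (3·p_2/p_1)² — independent of m — with the rest of income spent on x_2.
Plugging in: x_1* = (3·13.96/31.25)² = 1.796, x_2* = 7.1543.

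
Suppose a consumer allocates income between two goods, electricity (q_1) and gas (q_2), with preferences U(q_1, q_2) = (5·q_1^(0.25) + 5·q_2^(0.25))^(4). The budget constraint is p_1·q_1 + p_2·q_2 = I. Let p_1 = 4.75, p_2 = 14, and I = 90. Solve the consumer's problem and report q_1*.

q_1* = 11.1622

Numerically q_2/q_1 = 0.23664, so q_1* = 90/(4.75 + 14·0.23664) = 11.1622.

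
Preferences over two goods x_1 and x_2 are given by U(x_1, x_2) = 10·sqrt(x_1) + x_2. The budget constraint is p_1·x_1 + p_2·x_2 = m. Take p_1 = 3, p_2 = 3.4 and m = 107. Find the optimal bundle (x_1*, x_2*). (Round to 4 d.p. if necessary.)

x_1* = 32.1111, x_2* = 3.1373

Utility is quasi-linear in x_2; the FOC for x_1 is 5/√x_1 = p_1/p_2.
Thus x_1* = (5·p_2/p_1)² — independent of m — with the rest of income spent on x_2.
Plugging in: x_1* = (5·3.4/3)² = 32.1111, x_2* = 3.1373.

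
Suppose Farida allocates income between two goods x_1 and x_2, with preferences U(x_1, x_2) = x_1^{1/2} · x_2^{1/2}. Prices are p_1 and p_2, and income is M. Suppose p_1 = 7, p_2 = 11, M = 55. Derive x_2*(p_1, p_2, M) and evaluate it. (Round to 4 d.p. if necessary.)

At p_1=7, p_2=11, M=55: x_2* = 0.5·55/11 = 2.5.

x_2* = 2.5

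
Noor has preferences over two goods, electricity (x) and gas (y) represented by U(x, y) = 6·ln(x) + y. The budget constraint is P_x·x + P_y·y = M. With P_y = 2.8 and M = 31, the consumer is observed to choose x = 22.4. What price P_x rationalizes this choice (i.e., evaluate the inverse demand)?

Set MRS = P_x/P_y: (6/x)/1 = P_x/P_y.
So x*(P_x,P_y) = 6·P_y/P_x, independent of income; and y* = (M − 6·P_y)/P_y.
Set x* = 22.4 in the demand function and solve for P_x: P_x = 0.75.

P_x = 0.75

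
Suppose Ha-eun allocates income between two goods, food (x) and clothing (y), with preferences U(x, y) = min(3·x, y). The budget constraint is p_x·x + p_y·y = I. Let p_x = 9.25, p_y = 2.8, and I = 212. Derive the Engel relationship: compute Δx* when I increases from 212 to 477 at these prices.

Δx* = 15.0142

Leontief preferences: the optimum is at the kink where x/1 = y/3, i.e. y = 3·x.
Budget: p_x·x + p_y·3·x = I, so (p_x + 3·p_y)·x = I.
Demand: x*(p_x,p_y,I) = I/(p_x + 3·p_y), y* = 3·I/(p_x + 3·p_y).
Here 9.25 + 3·2.8 = 17.65, giving x* = 12.0113.
At I' = 477: x* = 27.0255. Change: 27.0255 − 12.0113 = 15.0142.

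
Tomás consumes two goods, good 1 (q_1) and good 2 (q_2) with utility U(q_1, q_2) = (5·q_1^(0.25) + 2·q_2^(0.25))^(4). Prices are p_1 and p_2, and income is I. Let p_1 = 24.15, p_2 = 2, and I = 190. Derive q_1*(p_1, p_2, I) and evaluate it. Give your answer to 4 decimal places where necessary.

From the CES first-order condition, (5/2)·(q_2/q_1)^(0.75) = p_1/p_2.
Solve for the ratio: q_2/q_1 = [(2/5)·p_1/p_2]^(4/3).
With the ratio pinned down, the budget gives q_1* = I/(p_1 + p_2·(q_2/q_1)) and q_2* = (q_2/q_1)·q_1*.
Numerically q_2/q_1 = 8.164498, so q_1* = 190/(24.15 + 2·8.164498) = 4.6938.

q_1* = 4.6938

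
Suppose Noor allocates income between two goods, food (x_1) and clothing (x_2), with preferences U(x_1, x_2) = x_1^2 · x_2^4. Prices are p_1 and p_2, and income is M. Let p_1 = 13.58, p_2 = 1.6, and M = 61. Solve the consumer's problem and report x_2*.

x_2* = 25.4167

MU_x_1/MU_x_2 = (2·x_2)/(4·x_1); tangency sets this equal to p_1/p_2.
So 2·p_2·x_2 = 4·p_1·x_1; combined with the budget, a share 1/3 of income goes to x_1.
Demand: x_1*(p_1,p_2,M) = 1/3·M/p_1 and x_2* = 2/3·M/p_2.
At p_1=13.58, p_2=1.6, M=61: x_2* = 2/3·61/1.6 = 25.4167.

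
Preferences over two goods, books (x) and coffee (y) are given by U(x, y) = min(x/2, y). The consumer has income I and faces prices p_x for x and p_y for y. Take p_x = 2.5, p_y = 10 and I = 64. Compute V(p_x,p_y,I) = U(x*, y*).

V = 4.2667

Leontief preferences: the optimum is at the kink where x/2 = y/1, i.e. y = (1/2)·x.
Budget: p_x·x + p_y·(1/2)·x = I, so (2·p_x + p_y)·x = 2·I.
Demand: x*(p_x,p_y,I) = 2·I/(2·p_x + p_y), y* = I/(2·p_x + p_y).
Here 2·2.5 + 10 = 15, giving x* = 8.5333 and y* = 4.2667.
Utility at the optimum: U(8.5333, 4.2667) = 4.2667.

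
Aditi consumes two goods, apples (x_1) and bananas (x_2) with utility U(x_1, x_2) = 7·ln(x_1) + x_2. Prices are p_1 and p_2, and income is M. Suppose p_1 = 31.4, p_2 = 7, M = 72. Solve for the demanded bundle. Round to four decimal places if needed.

Set MRS = p_1/p_2: (7/x_1)/1 = p_1/p_2.
So x_1*(p_1,p_2) = 7·p_2/p_1, independent of income; and x_2* = (M − 7·p_2)/p_2.
At the given prices: x_1* = 7·7/31.4 = 1.5605, and x_2* = 3.2857.

x_1* = 1.5605, x_2* = 3.2857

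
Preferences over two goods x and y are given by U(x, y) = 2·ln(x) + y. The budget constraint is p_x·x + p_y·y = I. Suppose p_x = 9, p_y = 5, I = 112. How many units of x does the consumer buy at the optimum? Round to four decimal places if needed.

x* = 1.1111

Set MRS = p_x/p_y: (2/x)/1 = p_x/p_y.
So x*(p_x,p_y) = 2·p_y/p_x, independent of income; and y* = (I − 2·p_y)/p_y.
At the given prices: x* = 2·5/9 = 1.1111.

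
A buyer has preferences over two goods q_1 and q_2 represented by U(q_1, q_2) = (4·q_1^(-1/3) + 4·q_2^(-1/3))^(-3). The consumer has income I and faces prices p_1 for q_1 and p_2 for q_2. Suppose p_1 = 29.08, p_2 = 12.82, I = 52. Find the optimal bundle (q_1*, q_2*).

MRS = MU_q_1/MU_q_2 = (q_2/q_1)^(4/3). Set equal to p_1/p_2.
Solve for the ratio: q_2/q_1 = [p_1/p_2]^(0.75).
With the ratio pinned down, the budget gives q_1* = I/(p_1 + p_2·(q_2/q_1)) and q_2* = (q_2/q_1)·q_1*.
Numerically q_2/q_1 = 1.848331, so q_1* = 52/(29.08 + 12.82·1.848331) = 0.9853 and q_2* = 1.848331·0.9853 = 1.8212.

q_1* = 0.9853, q_2* = 1.8212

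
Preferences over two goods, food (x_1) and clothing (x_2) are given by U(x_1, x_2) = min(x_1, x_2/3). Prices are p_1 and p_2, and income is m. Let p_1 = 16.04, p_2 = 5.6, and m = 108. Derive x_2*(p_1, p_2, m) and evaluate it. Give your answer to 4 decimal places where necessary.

Demand: x_1*(p_1,p_2,m) = m/(p_1 + 3·p_2), x_2* = 3·m/(p_1 + 3·p_2).
Here 16.04 + 3·5.6 = 32.84, giving x_2* = 9.866.

x_2* = 9.866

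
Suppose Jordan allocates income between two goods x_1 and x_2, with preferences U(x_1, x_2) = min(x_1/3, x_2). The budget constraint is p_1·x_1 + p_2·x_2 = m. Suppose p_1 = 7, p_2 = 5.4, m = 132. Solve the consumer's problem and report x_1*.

x_1* = 15

Demand: x_1*(p_1,p_2,m) = 3·m/(3·p_1 + p_2), x_2* = m/(3·p_1 + p_2).
Here 3·7 + 5.4 = 26.4, giving x_1* = 15.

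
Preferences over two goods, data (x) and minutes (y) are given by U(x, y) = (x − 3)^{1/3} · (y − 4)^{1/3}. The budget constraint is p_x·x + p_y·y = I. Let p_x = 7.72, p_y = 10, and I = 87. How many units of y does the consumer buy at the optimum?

MRS = (y−4)/(x−3). Tangency with p_x/p_y gives y−4 = (p_x/p_y)·(x−3).
After buying the subsistence bundle (3, 4), a share 0.5 of the remaining income goes to x: x* = 3 + 0.5·(I − 3p_x − 4p_y)/p_x.
Discretionary income = 87 − 3·7.72 − 4·10 = 23.84; y* = 4 + 0.5·23.84/10 = 5.192.

y* = 5.192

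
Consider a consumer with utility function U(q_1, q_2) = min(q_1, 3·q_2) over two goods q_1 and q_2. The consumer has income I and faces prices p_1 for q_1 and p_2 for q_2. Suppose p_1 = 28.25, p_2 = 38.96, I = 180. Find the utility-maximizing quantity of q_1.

q_1* = 4.365

Leontief preferences: the optimum is at the kink where q_1/3 = q_2/1, i.e. q_2 = (1/3)·q_1.
Budget: p_1·q_1 + p_2·(1/3)·q_1 = I, so (3·p_1 + p_2)·q_1 = 3·I.
Demand: q_1*(p_1,p_2,I) = 3·I/(3·p_1 + p_2), q_2* = I/(3·p_1 + p_2).
Here 3·28.25 + 38.96 = 123.71, giving q_1* = 4.365.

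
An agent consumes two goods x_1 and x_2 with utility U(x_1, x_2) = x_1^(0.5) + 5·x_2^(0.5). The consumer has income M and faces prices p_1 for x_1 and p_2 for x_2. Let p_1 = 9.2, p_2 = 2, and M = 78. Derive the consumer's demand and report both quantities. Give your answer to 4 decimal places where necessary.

With the ratio pinned down, the budget gives x_1* = M/(p_1 + p_2·(x_2/x_1)) and x_2* = (x_2/x_1)·x_1*.
Numerically x_2/x_1 = 529, so x_1* = 78/(9.2 + 2·529) = 0.0731 and x_2* = 529·0.0731 = 38.6638.

x_1* = 0.0731, x_2* = 38.6638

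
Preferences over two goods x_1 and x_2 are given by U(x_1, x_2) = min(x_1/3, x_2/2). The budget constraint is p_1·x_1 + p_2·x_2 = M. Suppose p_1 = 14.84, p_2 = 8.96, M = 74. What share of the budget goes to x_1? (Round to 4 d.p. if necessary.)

share on x_1 = 0.713

With perfect complements, no substitution: consume in ratio x_1:x_2 = 3:2.
Budget: p_1·x_1 + p_2·(2/3)·x_1 = M, so (3·p_1 + 2·p_2)·x_1 = 3·M.
Demand: x_1*(p_1,p_2,M) = 3·M/(3·p_1 + 2·p_2), x_2* = 2·M/(3·p_1 + 2·p_2).
Here 3·14.84 + 2·8.96 = 62.44, giving x_1* = 3.5554 and x_2* = 2.3703.
Expenditure on x_1: 14.84·3.5554 = 52.7623; share = 0.713.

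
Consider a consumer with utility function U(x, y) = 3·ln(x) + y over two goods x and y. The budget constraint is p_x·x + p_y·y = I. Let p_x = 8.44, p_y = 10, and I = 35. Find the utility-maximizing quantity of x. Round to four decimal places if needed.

So x*(p_x,p_y) = 3·p_y/p_x, independent of income; and y* = (I − 3·p_y)/p_y.
At the given prices: x* = 3·10/8.44 = 3.5545.

x* = 3.5545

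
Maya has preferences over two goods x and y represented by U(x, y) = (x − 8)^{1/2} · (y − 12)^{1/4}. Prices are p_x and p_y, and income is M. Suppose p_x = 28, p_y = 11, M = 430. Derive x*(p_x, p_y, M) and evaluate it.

x* = 9.7619

This is Cobb-Douglas in (x−8, y−12): tangency gives 0.5·p_y·(y−12) = 0.25·p_x·(x−8).
Substituting into the budget: x* = 8 + 2/3·(M − 8·p_x − 12·p_y)/p_x, and y* = 12 + 1/3·(…)/p_y.
Discretionary income = 430 − 8·28 − 12·11 = 74; x* = 8 + 2/3·74/28 = 9.7619.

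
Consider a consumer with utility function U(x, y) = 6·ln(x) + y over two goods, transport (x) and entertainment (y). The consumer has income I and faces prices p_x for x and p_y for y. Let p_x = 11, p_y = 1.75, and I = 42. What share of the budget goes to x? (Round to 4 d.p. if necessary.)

MU_x = 6/x, MU_y = 1. Tangency: 6/x = p_x/p_y.
So x*(p_x,p_y) = 6·p_y/p_x, independent of income; and y* = (I − 6·p_y)/p_y.
At the given prices: x* = 6·1.75/11 = 0.9545, and y* = 18.
Expenditure on x: 11·0.9545 = 10.5; share = 0.25.

share on x = 0.25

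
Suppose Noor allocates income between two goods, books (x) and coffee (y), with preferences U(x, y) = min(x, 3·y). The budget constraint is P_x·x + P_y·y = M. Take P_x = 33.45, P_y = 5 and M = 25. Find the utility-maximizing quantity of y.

y* = 0.2373

With perfect complements, no substitution: consume in ratio x:y = 3:1.
Budget: P_x·x + P_y·(1/3)·x = M, so (3·P_x + P_y)·x = 3·M.
Demand: x*(P_x,P_y,M) = 3·M/(3·P_x + P_y), y* = M/(3·P_x + P_y).
Here 3·33.45 + 5 = 105.35, giving y* = 0.2373.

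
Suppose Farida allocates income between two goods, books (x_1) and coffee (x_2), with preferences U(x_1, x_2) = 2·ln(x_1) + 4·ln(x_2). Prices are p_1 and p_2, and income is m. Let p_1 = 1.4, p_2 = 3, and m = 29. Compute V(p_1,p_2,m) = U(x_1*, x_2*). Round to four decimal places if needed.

V = 11.3173

The MRS is (1/2)·x_2/x_1. Set MRS = p_1/p_2.
So 2·p_2·x_2 = 4·p_1·x_1; combined with the budget, a share 1/3 of income goes to x_1.
Demand: x_1*(p_1,p_2,m) = 1/3·m/p_1 and x_2* = 2/3·m/p_2.
At p_1=1.4, p_2=3, m=29: x_1* = 1/3·29/1.4 = 6.9048, x_2* = 6.4444.
Utility at the optimum: U(6.9048, 6.4444) = 11.3173.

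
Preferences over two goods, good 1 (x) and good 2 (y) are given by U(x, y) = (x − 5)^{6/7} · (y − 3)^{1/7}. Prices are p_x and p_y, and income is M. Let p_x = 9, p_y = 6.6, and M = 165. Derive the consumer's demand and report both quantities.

x* = 14.5429, y* = 5.1688

MRS = 6·(y−3)/(x−5). Tangency with p_x/p_y gives y−3 = (1/6)·(p_x/p_y)·(x−5).
Substituting into the budget: x* = 5 + 6/7·(M − 5·p_x − 3·p_y)/p_x, and y* = 3 + 1/7·(…)/p_y.
Discretionary income = 165 − 5·9 − 3·6.6 = 100.2; x* = 5 + 6/7·100.2/9 = 14.5429; y* = 3 + 1/7·100.2/6.6 = 5.1688.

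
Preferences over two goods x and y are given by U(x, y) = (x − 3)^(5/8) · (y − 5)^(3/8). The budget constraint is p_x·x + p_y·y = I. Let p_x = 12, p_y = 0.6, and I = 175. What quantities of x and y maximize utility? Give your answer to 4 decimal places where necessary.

x* = 10.0833, y* = 90

MRS = (5/3)·(y−5)/(x−3). Tangency with p_x/p_y gives y−5 = (3/5)·(p_x/p_y)·(x−3).
Substituting into the budget: x* = 3 + 0.625·(I − 3·p_x − 5·p_y)/p_x, and y* = 5 + 0.375·(…)/p_y.
Discretionary income = 175 − 3·12 − 5·0.6 = 136; x* = 3 + 0.625·136/12 = 10.0833; y* = 5 + 0.375·136/0.6 = 90.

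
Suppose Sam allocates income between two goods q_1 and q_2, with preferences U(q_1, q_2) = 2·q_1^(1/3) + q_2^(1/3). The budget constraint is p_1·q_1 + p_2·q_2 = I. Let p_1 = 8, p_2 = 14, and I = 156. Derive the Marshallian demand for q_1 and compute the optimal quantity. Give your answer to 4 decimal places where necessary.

q_1* = 15.3875

From the CES first-order condition, 2·(q_2/q_1)^(2/3) = p_1/p_2.
Hence q_2/q_1 = ((1/2)·p_1/p_2)^(1/(2/3)), i.e. raised to the 1.5 power.
Substitute q_2 = (q_2/q_1)·q_1 into the budget: q_1* = I/(p_1 + p_2·(q_2/q_1)).
Numerically q_2/q_1 = 0.152721, so q_1* = 156/(8 + 14·0.152721) = 15.3875.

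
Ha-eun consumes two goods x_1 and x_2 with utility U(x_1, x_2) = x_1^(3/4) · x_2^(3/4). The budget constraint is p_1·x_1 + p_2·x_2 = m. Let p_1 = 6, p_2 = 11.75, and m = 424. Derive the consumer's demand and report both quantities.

Tangency: MRS = x_2/x_1 = p_1/p_2.
Rearranging, p_2·x_2 = p_1·x_1. Substituting into the budget gives p_1·x_1·(1 + 1) = m.
Demand: x_1*(p_1,p_2,m) = 0.5·m/p_1 and x_2* = 0.5·m/p_2.
At p_1=6, p_2=11.75, m=424: x_1* = 0.5·424/6 = 35.3333, x_2* = 18.0426.

x_1* = 35.3333, x_2* = 18.0426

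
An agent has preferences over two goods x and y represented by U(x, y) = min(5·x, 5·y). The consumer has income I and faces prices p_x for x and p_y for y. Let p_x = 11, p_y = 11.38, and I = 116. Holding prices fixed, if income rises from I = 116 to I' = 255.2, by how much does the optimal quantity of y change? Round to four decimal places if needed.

Leontief preferences: the optimum is at the kink where x/5 = y/5, i.e. y = x.
Budget: p_x·x + p_y·x = I, so (5·p_x + 5·p_y)·x = 5·I.
Demand: x*(p_x,p_y,I) = 5·I/(5·p_x + 5·p_y), y* = 5·I/(5·p_x + 5·p_y).
Here 5·11 + 5·11.38 = 111.9, giving y* = 5.1832.
At I' = 255.2: y* = 11.403. Change: 11.403 − 5.1832 = 6.2198.

Δy* = 6.2198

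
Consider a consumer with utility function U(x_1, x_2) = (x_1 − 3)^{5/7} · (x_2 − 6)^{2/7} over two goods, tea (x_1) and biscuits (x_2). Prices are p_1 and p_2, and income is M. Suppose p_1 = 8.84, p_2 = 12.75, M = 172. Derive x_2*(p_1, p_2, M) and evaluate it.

Let x_1' = x_1−3, x_2' = x_2−6. MRS = (5/2)·x_2'/x_1' = p_1/p_2.
After buying the subsistence bundle (3, 6), a share 5/7 of the remaining income goes to x_1: x_1* = 3 + 5/7·(M − 3p_1 − 6p_2)/p_1.
Discretionary income = 172 − 3·8.84 − 6·12.75 = 68.98; x_2* = 6 + 2/7·68.98/12.75 = 7.5458.

x_2* = 7.5458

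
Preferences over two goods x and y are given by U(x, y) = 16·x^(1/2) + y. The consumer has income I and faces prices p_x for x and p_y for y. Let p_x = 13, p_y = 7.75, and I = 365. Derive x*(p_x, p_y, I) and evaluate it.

Utility is quasi-linear in y; the FOC for x is 8/√x = p_x/p_y.
Thus x* = (8·p_y/p_x)² — independent of I — with the rest of income spent on y.
Plugging in: x* = (8·7.75/13)² = 22.7456.

x* = 22.7456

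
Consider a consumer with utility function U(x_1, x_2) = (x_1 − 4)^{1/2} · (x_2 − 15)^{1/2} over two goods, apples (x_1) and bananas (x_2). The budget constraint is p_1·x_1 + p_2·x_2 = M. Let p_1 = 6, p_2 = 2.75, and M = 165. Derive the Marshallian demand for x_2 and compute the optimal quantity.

x_2* = 33.1364

MRS = (x_2−15)/(x_1−4). Tangency with p_1/p_2 gives x_2−15 = (p_1/p_2)·(x_1−4).
Substituting into the budget: x_1* = 4 + 0.5·(M − 4·p_1 − 15·p_2)/p_1, and x_2* = 15 + 0.5·(…)/p_2.
Discretionary income = 165 − 4·6 − 15·2.75 = 99.75; x_2* = 15 + 0.5·99.75/2.75 = 33.1364.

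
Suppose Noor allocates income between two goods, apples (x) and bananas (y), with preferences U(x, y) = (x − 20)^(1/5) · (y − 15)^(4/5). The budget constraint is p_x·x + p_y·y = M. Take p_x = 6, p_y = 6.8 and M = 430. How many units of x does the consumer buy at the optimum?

x* = 26.9333

MRS = (1/4)·(y−15)/(x−20). Tangency with p_x/p_y gives y−15 = 4·(p_x/p_y)·(x−20).
Substituting into the budget: x* = 20 + 0.2·(M − 20·p_x − 15·p_y)/p_x, and y* = 15 + 0.8·(…)/p_y.
Discretionary income = 430 − 20·6 − 15·6.8 = 208; x* = 20 + 0.2·208/6 = 26.9333.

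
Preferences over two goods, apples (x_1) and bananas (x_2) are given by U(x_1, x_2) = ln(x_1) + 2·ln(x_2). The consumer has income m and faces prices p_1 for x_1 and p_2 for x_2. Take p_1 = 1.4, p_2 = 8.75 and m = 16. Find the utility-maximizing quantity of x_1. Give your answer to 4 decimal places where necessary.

x_1* = 3.8095

Tangency: MRS = (1/2)·x_2/x_1 = p_1/p_2.
So p_2·x_2 = 2·p_1·x_1; combined with the budget, a share 1/3 of income goes to x_1.
Demand: x_1*(p_1,p_2,m) = 1/3·m/p_1 and x_2* = 2/3·m/p_2.
At p_1=1.4, p_2=8.75, m=16: x_1* = 1/3·16/1.4 = 3.8095.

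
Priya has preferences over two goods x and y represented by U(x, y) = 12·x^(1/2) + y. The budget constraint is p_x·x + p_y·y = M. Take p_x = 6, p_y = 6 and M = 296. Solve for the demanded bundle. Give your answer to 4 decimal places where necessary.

x* = 36, y* = 13.3333

Utility is quasi-linear in y; the FOC for x is 6/√x = p_x/p_y.
Thus x* = (6·p_y/p_x)² — independent of M — with the rest of income spent on y.
Plugging in: x* = (6·6/6)² = 36, y* = 13.3333.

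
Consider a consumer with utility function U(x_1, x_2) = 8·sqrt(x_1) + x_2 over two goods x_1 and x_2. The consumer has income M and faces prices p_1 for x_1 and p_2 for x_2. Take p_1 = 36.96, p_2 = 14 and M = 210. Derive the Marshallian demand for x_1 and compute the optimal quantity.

Utility is quasi-linear in x_2; the FOC for x_1 is 4/√x_1 = p_1/p_2.
Solve: √x_1 = 4·p_2/p_1, so x_1*(p_1,p_2) = (4·p_2/p_1)², and x_2* = (M − p_1·x_1*)/p_2.
Plugging in: x_1* = (4·14/36.96)² = 2.2957.

x_1* = 2.2957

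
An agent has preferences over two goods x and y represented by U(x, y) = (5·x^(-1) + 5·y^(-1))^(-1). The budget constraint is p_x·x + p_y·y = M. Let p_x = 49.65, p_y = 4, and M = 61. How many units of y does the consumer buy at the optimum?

y* = 3.3716

From the CES first-order condition, (y/x)^(2) = p_x/p_y.
Hence y/x = (p_x/p_y)^(1/(2)), i.e. raised to the 0.5 power.
Substitute y = (y/x)·x into the budget: x* = M/(p_x + p_y·(y/x)).
Numerically y/x = 3.523138, so x* = 61/(49.65 + 4·3.523138) = 0.957 and y* = 3.523138·0.957 = 3.3716.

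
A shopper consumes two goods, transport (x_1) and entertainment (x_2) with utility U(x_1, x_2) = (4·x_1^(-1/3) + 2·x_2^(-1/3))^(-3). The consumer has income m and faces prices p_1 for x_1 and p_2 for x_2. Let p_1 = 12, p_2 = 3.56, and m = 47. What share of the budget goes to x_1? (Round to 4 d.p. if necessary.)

MU_x_1 ∝ 4·x_1^(-4/3), MU_x_2 ∝ 2·x_2^(-4/3), so MRS = 2·(x_2/x_1)^(4/3) = p_1/p_2.
Hence x_2/x_1 = ((1/2)·p_1/p_2)^(1/(4/3)), i.e. raised to the 0.75 power.
With the ratio pinned down, the budget gives x_1* = m/(p_1 + p_2·(x_2/x_1)) and x_2* = (x_2/x_1)·x_1*.
Numerically x_2/x_1 = 1.479197, so x_1* = 47/(12 + 3.56·1.479197) = 2.7221 and x_2* = 1.479197·2.7221 = 4.0266.
Expenditure on x_1: 12·2.7221 = 32.6655; share = 0.695.

share on x_1 = 0.695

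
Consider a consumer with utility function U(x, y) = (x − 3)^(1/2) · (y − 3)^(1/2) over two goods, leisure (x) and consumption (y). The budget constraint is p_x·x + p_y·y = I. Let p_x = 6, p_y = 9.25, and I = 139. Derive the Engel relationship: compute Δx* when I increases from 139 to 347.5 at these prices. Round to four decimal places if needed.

This is Cobb-Douglas in (x−3, y−3): tangency gives 0.5·p_y·(y−3) = 0.5·p_x·(x−3).
After buying the subsistence bundle (3, 3), a share 0.5 of the remaining income goes to x: x* = 3 + 0.5·(I − 3p_x − 3p_y)/p_x.
Discretionary income = 139 − 3·6 − 3·9.25 = 93.25; x* = 3 + 0.5·93.25/6 = 10.7708.
At I' = 347.5: x* = 28.1458. Change: 28.1458 − 10.7708 = 17.375.

Δx* = 17.375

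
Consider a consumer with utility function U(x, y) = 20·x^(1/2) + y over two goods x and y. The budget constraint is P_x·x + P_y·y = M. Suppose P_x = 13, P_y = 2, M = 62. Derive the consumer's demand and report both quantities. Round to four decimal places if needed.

Utility is quasi-linear in y; the FOC for x is 10/√x = P_x/P_y.
Thus x* = (10·P_y/P_x)² — independent of M — with the rest of income spent on y.
Plugging in: x* = (10·2/13)² = 2.3669, y* = 15.6154.

x* = 2.3669, y* = 15.6154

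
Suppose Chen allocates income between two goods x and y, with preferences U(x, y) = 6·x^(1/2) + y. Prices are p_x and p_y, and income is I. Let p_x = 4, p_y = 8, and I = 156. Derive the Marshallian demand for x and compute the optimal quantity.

x* = 36

Plugging in: x* = (3·8/4)² = 36.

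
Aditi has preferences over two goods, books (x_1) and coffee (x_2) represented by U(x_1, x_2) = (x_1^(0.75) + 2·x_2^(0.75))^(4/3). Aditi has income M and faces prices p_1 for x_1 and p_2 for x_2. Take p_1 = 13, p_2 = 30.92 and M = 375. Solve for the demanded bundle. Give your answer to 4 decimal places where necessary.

Substitute x_2 = (x_2/x_1)·x_1 into the budget: x_1* = M/(p_1 + p_2·(x_2/x_1)).
Numerically x_2/x_1 = 0.49996, so x_1* = 375/(13 + 30.92·0.49996) = 13.177 and x_2* = 0.49996·13.177 = 6.588.

x_1* = 13.177, x_2* = 6.588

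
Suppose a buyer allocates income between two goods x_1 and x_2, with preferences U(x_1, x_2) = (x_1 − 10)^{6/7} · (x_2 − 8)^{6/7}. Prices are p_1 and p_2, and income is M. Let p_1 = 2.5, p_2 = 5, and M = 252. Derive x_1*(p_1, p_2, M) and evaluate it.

Let x_1' = x_1−10, x_2' = x_2−8. MRS = x_2'/x_1' = p_1/p_2.
After buying the subsistence bundle (10, 8), a share 0.5 of the remaining income goes to x_1: x_1* = 10 + 0.5·(M − 10p_1 − 8p_2)/p_1.
Discretionary income = 252 − 10·2.5 − 8·5 = 187; x_1* = 10 + 0.5·187/2.5 = 47.4.

x_1* = 47.4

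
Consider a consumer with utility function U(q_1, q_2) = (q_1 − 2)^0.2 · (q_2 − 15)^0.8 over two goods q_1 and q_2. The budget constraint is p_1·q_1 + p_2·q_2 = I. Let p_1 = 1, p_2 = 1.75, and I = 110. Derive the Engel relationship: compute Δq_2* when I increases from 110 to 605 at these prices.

Δq_2* = 226.2857

Let q_1' = q_1−2, q_2' = q_2−15. MRS = (1/4)·q_2'/q_1' = p_1/p_2.
After buying the subsistence bundle (2, 15), a share 0.2 of the remaining income goes to q_1: q_1* = 2 + 0.2·(I − 2p_1 − 15p_2)/p_1.
Discretionary income = 110 − 2·1 − 15·1.75 = 81.75; q_2* = 15 + 0.8·81.75/1.75 = 52.3714.
At I' = 605: q_2* = 278.6571. Change: 278.6571 − 52.3714 = 226.2857.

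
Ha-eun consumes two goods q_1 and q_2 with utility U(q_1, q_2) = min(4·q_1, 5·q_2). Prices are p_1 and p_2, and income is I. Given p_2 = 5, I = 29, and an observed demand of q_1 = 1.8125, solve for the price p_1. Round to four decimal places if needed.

Leontief preferences: the optimum is at the kink where q_1/5 = q_2/4, i.e. q_2 = (4/5)·q_1.
Budget: p_1·q_1 + p_2·(4/5)·q_1 = I, so (5·p_1 + 4·p_2)·q_1 = 5·I.
Demand: q_1*(p_1,p_2,I) = 5·I/(5·p_1 + 4·p_2), q_2* = 4·I/(5·p_1 + 4·p_2).
Set q_1* = 1.8125 in the demand function and solve for p_1: p_1 = 12.

p_1 = 12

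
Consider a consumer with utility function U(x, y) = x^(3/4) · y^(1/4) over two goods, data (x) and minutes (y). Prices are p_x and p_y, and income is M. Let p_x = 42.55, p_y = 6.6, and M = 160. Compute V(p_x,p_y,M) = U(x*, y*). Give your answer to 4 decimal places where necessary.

V = 3.4146

Demand: x*(p_x,p_y,M) = 0.75·M/p_x and y* = 0.25·M/p_y.
At p_x=42.55, p_y=6.6, M=160: x* = 0.75·160/42.55 = 2.8202, y* = 6.0606.
Utility at the optimum: U(2.8202, 6.0606) = 3.4146.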